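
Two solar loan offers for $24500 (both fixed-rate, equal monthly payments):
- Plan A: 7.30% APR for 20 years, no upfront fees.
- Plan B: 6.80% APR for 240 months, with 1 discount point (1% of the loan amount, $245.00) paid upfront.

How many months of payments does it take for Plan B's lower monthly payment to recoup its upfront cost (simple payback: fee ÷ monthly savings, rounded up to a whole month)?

Plan A: at 7.30% the monthly rate is 0.0060833, so the payment is 24,500 × 0.0060833 / (1 − 1.0060833^−240) = $194.39.
Plan B: monthly rate = 6.8%/12 = 0.0056667; payment = 24,500 × 0.0056667 / (1 − (1+0.0056667)^−240) = $187.02.
Monthly savings = $194.39 − $187.02 = $7.37.
Break-even = $245.00 / $7.37 = 33.24 → 34 months.

34 months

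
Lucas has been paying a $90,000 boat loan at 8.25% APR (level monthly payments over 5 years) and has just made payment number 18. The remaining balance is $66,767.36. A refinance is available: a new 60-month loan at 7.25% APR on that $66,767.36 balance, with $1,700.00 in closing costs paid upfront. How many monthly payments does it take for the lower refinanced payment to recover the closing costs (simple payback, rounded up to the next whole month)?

4 months

Current payment = 90,000 × 8.25%/12 / (1 − (1+0.0068750)^−60) = $1,835.66.
Refinanced payment = 66,767.36 × 0.0060417 / (1 − (1+0.0060417)^−60) = $1,329.96.
Monthly savings = $1,835.66 − $1,329.96 = $505.70.
Break-even = $1,700.00 / $505.70 = 3.36 → 4 months.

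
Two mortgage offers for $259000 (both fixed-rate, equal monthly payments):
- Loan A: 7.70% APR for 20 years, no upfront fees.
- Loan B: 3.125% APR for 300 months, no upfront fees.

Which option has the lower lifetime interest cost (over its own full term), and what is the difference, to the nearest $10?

Loan A: monthly rate = 7.7%/12 = 0.0064167; payment = 259,000 × 0.0064167 / (1 − (1+0.0064167)^−240) = $2,118.27.
Total interest on Loan A = 240 × $2,118.27 − $259,000 = $249,384.80.
Loan B: at 3.125% the monthly rate is 0.0026042, so the payment is 259,000 × 0.0026042 / (1 − 1.0026042^−300) = $1,245.11.
Total interest on Loan B = 300 × $1,245.11 − $259,000 = $114,533.00.
Loan B is lower by $134,851.80.

Loan B by $134,850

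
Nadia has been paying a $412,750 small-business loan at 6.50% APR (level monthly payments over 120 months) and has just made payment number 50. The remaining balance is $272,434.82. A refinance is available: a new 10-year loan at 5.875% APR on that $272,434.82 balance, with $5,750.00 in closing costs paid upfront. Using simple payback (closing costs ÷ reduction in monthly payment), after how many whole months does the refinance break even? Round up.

Current payment = 412,750 × 6.5%/12 / (1 − (1+0.0054167)^−120) = $4,686.69.
Refinanced payment = 272,434.82 × 0.0048958 / (1 − (1+0.0048958)^−120) = $3,007.51.
Monthly savings = $4,686.69 − $3,007.51 = $1,679.18.
Break-even = $5,750.00 / $1,679.18 = 3.42 → 4 months.

4 months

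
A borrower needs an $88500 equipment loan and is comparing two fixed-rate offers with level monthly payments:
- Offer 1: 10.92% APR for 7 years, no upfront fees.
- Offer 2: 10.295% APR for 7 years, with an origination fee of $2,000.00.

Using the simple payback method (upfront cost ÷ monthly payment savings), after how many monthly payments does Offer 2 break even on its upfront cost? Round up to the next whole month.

70 months

Offer 1: monthly rate = 10.92%/12 = 0.0091000; payment = 88,500 × 0.0091000 / (1 − (1+0.0091000)^−84) = $1,511.62.
Offer 2: at 10.295% the monthly rate is 0.0085792, so the payment is 88,500 × 0.0085792 / (1 − 1.0085792^−84) = $1,482.73.
Monthly savings = $1,511.62 − $1,482.73 = $28.89.
Break-even = $2,000.00 / $28.89 = 69.23 → 70 months.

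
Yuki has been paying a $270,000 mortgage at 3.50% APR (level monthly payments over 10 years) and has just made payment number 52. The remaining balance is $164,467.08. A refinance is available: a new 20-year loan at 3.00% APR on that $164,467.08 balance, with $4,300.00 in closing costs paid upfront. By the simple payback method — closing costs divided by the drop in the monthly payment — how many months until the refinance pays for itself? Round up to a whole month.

3 months

Current payment = 270,000 × 3.5%/12 / (1 − (1+0.0029167)^−120) = $2,669.92.
Refinanced payment = 164,467.08 × 0.0025000 / (1 − (1+0.0025000)^−240) = $912.13.
Monthly savings = $2,669.92 − $912.13 = $1,757.79.
Break-even = $4,300.00 / $1,757.79 = 2.45 → 3 months.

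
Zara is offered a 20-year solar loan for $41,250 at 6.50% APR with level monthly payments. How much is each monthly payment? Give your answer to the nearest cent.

$307.55

Monthly rate = 6.5%/12 = 0.0054167; payment = 41,250 × 0.0054167 / (1 − (1+0.0054167)^−240) = $307.55.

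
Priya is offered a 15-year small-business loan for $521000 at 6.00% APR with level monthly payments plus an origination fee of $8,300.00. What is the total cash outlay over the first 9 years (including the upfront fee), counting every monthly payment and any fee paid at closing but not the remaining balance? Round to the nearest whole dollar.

$483,121

Monthly rate = 6%/12 = 0.0050000; payment = 521,000 × 0.0050000 / (1 − (1+0.0050000)^−180) = $4,396.49.
Total outlay = 108 × $4,396.49 + $8,300.00 = $483,120.92.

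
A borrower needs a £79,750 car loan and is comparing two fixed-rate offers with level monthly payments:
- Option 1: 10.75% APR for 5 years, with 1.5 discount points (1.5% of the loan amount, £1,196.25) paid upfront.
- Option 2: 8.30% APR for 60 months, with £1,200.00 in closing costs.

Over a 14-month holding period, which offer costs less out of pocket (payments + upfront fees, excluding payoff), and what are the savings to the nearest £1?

Option 1: monthly rate = 10.75%/12 = 0.0089583; payment = 79,750 × 0.0089583 / (1 − (1+0.0089583)^−60) = £1,724.03.
Option 2: monthly rate = 8.3%/12 = 0.0069167; payment = 79,750 × 0.0069167 / (1 − (1+0.0069167)^−60) = £1,628.52.
Over 14 months: Option 1 costs 14 × £1,724.03 + £1,196.25 = £25,332.67; Option 2 costs 14 × £1,628.52 + £1,200.00 = £23,999.28.
Option 2 is cheaper by £25,332.67 − £23,999.28 = £1,333.39.

Option 2 by £1,333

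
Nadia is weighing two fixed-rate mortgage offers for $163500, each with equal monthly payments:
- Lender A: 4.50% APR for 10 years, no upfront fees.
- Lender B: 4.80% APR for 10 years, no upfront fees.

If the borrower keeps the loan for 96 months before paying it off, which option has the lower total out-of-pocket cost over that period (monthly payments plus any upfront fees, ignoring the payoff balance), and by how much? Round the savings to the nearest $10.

Lender A: monthly rate = 4.5%/12 = 0.0037500; payment = 163,500 × 0.0037500 / (1 − (1+0.0037500)^−120) = $1,694.49.
Lender B: monthly rate = 4.8%/12 = 0.0040000; payment = 163,500 × 0.0040000 / (1 − (1+0.0040000)^−120) = $1,718.23.
Over 96 months: Lender A costs 96 × $1,694.49 = $162,671.04; Lender B costs 96 × $1,718.23 = $164,950.08.
Lender A is cheaper by $164,950.08 − $162,671.04 = $2,279.04.

Lender A by $2,280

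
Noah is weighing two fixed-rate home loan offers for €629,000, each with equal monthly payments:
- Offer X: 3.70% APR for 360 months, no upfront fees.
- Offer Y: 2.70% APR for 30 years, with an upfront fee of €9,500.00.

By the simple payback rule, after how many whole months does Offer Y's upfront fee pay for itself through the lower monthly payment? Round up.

Offer X: at 3.70% the monthly rate is 0.0030833, so the payment is 629,000 × 0.0030833 / (1 − 1.0030833^−360) = €2,895.18.
Offer Y: at 2.70% the monthly rate is 0.0022500, so the payment is 629,000 × 0.0022500 / (1 − 1.0022500^−360) = €2,551.21.
Monthly savings = €2,895.18 − €2,551.21 = €343.97.
Break-even = €9,500.00 / €343.97 = 27.62 → 28 months.

28 months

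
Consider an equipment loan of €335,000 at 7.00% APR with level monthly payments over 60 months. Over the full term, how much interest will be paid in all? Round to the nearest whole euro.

Monthly rate = 7%/12 = 0.0058333; payment = 335,000 × 0.0058333 / (1 − (1+0.0058333)^−60) = €6,633.40.
Total paid = 60 × €6,633.40 = €398,004.00; interest = €398,004.00 − €335,000 = €63,004.00.

€63,004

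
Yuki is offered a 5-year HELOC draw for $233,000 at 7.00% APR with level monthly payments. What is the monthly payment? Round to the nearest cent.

$4,613.68

At 7.00% the monthly rate is 0.0058333, so the payment is 233,000 × 0.0058333 / (1 − 1.0058333^−60) = $4,613.68.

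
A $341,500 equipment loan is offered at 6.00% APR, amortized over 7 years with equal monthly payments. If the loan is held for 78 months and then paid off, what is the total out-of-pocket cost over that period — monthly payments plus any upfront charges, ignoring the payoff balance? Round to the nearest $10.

$389,130

Monthly rate = 6%/12 = 0.0050000; payment = 341,500 × 0.0050000 / (1 − (1+0.0050000)^−84) = $4,988.82.
Total outlay = 78 × $4,988.82 = $389,127.96.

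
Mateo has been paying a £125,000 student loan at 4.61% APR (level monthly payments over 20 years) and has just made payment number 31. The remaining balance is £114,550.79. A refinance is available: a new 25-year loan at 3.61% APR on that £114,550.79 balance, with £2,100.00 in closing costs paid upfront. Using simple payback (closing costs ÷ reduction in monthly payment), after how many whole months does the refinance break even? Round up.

Current payment = 125,000 × 4.61%/12 / (1 − (1+0.0038417)^−240) = £798.25.
Refinanced payment = 114,550.79 × 0.0030083 / (1 − (1+0.0030083)^−300) = £580.25.
Monthly savings = £798.25 − £580.25 = £218.00.
Break-even = £2,100.00 / £218.00 = 9.63 → 10 months.

10 months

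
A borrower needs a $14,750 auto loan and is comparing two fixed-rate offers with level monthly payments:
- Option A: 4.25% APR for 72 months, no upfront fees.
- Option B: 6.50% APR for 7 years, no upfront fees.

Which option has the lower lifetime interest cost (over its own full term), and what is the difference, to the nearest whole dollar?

Option A by $1,662

Option A: at 4.25% the monthly rate is 0.0035417, so the payment is 14,750 × 0.0035417 / (1 − 1.0035417^−72) = $232.45.
Total interest on Option A = 72 × $232.45 − $14,750 = $1,986.40.
Option B: at 6.50% the monthly rate is 0.0054167, so the payment is 14,750 × 0.0054167 / (1 − 1.0054167^−84) = $219.03.
Total interest on Option B = 84 × $219.03 − $14,750 = $3,648.52.
Option A is lower by $1,662.12.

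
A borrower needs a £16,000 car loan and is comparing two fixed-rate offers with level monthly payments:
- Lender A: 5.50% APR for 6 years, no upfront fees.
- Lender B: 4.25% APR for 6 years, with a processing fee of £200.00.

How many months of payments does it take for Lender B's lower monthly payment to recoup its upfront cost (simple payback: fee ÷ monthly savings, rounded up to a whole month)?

22 months

Lender A: monthly rate = 5.5%/12 = 0.0045833; payment = 16,000 × 0.0045833 / (1 − (1+0.0045833)^−72) = £261.41.
Lender B: at 4.25% the monthly rate is 0.0035417, so the payment is 16,000 × 0.0035417 / (1 − 1.0035417^−72) = £252.15.
Monthly savings = £261.41 − £252.15 = £9.26.
Break-even = £200.00 / £9.26 = 21.60 → 22 months.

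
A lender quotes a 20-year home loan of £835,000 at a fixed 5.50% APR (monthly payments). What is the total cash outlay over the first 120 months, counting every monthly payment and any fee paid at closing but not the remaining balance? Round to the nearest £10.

Monthly rate = 5.5%/12 = 0.0045833; payment = 835,000 × 0.0045833 / (1 − (1+0.0045833)^−240) = £5,743.86.
Total outlay = 120 × £5,743.86 = £689,263.20.

£689,260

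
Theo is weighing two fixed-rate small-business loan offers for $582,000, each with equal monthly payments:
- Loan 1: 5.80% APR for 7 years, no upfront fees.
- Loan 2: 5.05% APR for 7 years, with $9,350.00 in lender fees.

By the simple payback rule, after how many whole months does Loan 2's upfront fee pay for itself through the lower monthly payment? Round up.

46 months

Loan 1: monthly rate = 5.8%/12 = 0.0048333; payment = 582,000 × 0.0048333 / (1 − (1+0.0048333)^−84) = $8,446.49.
Loan 2: at 5.05% the monthly rate is 0.0042083, so the payment is 582,000 × 0.0042083 / (1 − 1.0042083^−84) = $8,239.62.
Monthly savings = $8,446.49 − $8,239.62 = $206.87.
Break-even = $9,350.00 / $206.87 = 45.20 → 46 months.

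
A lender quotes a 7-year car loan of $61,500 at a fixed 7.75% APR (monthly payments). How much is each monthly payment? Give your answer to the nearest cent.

$950.91

Monthly rate = 7.75%/12 = 0.0064583; payment = 61,500 × 0.0064583 / (1 − (1+0.0064583)^−84) = $950.91.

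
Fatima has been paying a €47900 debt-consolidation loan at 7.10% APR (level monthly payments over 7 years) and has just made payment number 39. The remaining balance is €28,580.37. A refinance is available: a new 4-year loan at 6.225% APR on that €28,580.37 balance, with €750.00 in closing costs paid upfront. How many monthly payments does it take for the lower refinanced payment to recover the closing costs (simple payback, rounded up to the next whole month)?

Current payment = 47,900 × 7.1%/12 / (1 − (1+0.0059167)^−84) = €725.28.
Refinanced payment = 28,580.37 × 0.0051875 / (1 − (1+0.0051875)^−48) = €674.16.
Monthly savings = €725.28 − €674.16 = €51.12.
Break-even = €750.00 / €51.12 = 14.67 → 15 months.

15 months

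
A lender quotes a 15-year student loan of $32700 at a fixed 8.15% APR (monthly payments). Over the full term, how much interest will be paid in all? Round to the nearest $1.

At 8.15% the monthly rate is 0.0067917, so the payment is 32,700 × 0.0067917 / (1 − 1.0067917^−180) = $315.34.
Total paid = 180 × $315.34 = $56,761.20; interest = $56,761.20 − $32,700 = $24,061.20.

$24,061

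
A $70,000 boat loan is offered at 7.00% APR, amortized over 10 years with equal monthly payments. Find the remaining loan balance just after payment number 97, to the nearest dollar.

With monthly rate i = 7%/12 = 0.0058333, the balance after k of n payments is P · [(1+i)^n − (1+i)^k] / [(1+i)^n − 1].
(1+0.0058333)^120 = 2.00966138 and (1+0.0058333)^97 = 1.75802211, so the balance is 70,000 × (2.00966138 − 1.75802211) / (2.00966138 − 1) = $17,446.19.

$17,446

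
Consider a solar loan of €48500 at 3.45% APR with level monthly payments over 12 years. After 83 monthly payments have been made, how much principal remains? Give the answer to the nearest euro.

€23,010

With monthly rate i = 3.45%/12 = 0.0028750, the balance after k of n payments is P · [(1+i)^n − (1+i)^k] / [(1+i)^n − 1].
(1+0.0028750)^144 = 1.51195878 and (1+0.0028750)^83 = 1.26906782, so the balance is 48,500 × (1.51195878 − 1.26906782) / (1.51195878 − 1) = €23,010.08.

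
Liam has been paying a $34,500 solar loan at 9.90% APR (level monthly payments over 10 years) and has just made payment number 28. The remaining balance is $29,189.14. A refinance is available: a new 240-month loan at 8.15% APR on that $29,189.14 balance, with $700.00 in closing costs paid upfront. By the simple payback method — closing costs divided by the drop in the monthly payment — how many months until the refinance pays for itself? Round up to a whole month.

Current payment = 34,500 × 9.9%/12 / (1 − (1+0.0082500)^−120) = $454.01.
Refinanced payment = 29,189.14 × 0.0067917 / (1 − (1+0.0067917)^−240) = $246.88.
Monthly savings = $454.01 − $246.88 = $207.13.
Break-even = $700.00 / $207.13 = 3.38 → 4 months.

4 months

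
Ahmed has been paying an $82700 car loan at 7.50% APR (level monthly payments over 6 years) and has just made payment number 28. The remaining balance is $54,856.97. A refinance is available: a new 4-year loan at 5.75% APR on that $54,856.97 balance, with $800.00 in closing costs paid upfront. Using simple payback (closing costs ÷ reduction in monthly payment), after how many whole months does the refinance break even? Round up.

Current payment = 82,700 × 7.5%/12 / (1 − (1+0.0062500)^−72) = $1,429.89.
Refinanced payment = 54,856.97 × 0.0047917 / (1 − (1+0.0047917)^−48) = $1,282.04.
Monthly savings = $1,429.89 − $1,282.04 = $147.85.
Break-even = $800.00 / $147.85 = 5.41 → 6 months.

6 months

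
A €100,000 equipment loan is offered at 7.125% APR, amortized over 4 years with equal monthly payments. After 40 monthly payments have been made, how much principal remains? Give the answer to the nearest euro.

€18,700

With monthly rate i = 7.125%/12 = 0.0059375, the balance after k of n payments is P · [(1+i)^n − (1+i)^k] / [(1+i)^n − 1].
(1+0.0059375)^48 = 1.32864183 and (1+0.0059375)^40 = 1.26718474, so the balance is 100,000 × (1.32864183 − 1.26718474) / (1.32864183 − 1) = €18,700.32.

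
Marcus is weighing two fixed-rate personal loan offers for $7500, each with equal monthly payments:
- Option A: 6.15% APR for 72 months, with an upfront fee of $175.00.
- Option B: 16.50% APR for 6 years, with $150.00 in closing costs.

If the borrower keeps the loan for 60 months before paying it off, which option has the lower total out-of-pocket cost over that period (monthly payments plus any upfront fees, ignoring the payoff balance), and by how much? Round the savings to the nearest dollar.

Option A by $2,371

Option A: at 6.15% the monthly rate is 0.0051250, so the payment is 7,500 × 0.0051250 / (1 − 1.0051250^−72) = $124.83.
Option B: at 16.50% the monthly rate is 0.0137500, so the payment is 7,500 × 0.0137500 / (1 − 1.0137500^−72) = $164.76.
Over 60 months: Option A costs 60 × $124.83 + $175.00 = $7,664.80; Option B costs 60 × $164.76 + $150.00 = $10,035.60.
Option A is cheaper by $10,035.60 − $7,664.80 = $2,370.80.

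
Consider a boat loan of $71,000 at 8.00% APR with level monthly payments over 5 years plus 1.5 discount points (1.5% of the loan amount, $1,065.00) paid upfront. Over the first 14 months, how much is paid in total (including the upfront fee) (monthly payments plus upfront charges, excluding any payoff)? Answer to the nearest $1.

$21,220

At 8.00% the monthly rate is 0.0066667, so the payment is 71,000 × 0.0066667 / (1 − 1.0066667^−60) = $1,439.62.
Total outlay = 14 × $1,439.62 + $1,065.00 = $21,219.68.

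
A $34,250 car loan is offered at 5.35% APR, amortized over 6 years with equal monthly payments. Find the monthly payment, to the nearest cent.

Monthly rate = 5.35%/12 = 0.0044583; payment = 34,250 × 0.0044583 / (1 − (1+0.0044583)^−72) = $557.17.

$557.17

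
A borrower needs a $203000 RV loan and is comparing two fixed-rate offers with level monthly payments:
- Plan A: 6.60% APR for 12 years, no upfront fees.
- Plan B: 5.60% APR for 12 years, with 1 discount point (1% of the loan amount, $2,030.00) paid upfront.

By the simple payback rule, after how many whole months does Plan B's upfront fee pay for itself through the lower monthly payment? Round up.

Plan A: at 6.60% the monthly rate is 0.0055000, so the payment is 203,000 × 0.0055000 / (1 − 1.0055000^−144) = $2,044.58.
Plan B: monthly rate = 5.6%/12 = 0.0046667; payment = 203,000 × 0.0046667 / (1 − (1+0.0046667)^−144) = $1,939.21.
Monthly savings = $2,044.58 − $1,939.21 = $105.37.
Break-even = $2,030.00 / $105.37 = 19.27 → 20 months.

20 months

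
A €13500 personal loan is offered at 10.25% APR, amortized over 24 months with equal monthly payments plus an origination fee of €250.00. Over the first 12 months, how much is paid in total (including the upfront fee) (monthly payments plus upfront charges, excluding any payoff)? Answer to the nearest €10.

€7,740

At 10.25% the monthly rate is 0.0085417, so the payment is 13,500 × 0.0085417 / (1 − 1.0085417^−24) = €624.52.
Total outlay = 12 × €624.52 + €250.00 = €7,744.24.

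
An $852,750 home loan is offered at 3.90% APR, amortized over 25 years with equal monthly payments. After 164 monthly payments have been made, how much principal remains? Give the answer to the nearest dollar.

With monthly rate i = 3.9%/12 = 0.0032500, the balance after k of n payments is P · [(1+i)^n − (1+i)^k] / [(1+i)^n − 1].
(1+0.0032500)^300 = 2.64697916 and (1+0.0032500)^164 = 1.70256468, so the balance is 852,750 × (2.64697916 − 1.70256468) / (2.64697916 − 1) = $488,985.82.

$488,986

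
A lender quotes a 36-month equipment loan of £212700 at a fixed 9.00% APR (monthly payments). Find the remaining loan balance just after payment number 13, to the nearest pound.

With monthly rate i = 9%/12 = 0.0075000, the balance after k of n payments is P · [(1+i)^n − (1+i)^k] / [(1+i)^n − 1].
(1+0.0075000)^36 = 1.30864537 and (1+0.0075000)^13 = 1.10201045, so the balance is 212,700 × (1.30864537 − 1.10201045) / (1.30864537 − 1) = £142,400.48.

£142,400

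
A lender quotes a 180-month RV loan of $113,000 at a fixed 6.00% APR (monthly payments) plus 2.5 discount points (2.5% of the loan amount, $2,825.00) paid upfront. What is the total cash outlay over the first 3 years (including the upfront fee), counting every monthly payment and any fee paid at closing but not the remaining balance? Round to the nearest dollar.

At 6.00% the monthly rate is 0.0050000, so the payment is 113,000 × 0.0050000 / (1 − 1.0050000^−180) = $953.56.
Total outlay = 36 × $953.56 + $2,825.00 = $37,153.16.

$37,153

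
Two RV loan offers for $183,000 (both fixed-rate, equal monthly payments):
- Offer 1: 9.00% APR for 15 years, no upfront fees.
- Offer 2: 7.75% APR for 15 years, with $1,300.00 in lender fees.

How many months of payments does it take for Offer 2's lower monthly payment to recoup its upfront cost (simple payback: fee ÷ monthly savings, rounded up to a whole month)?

10 months

Offer 1: at 9.00% the monthly rate is 0.0075000, so the payment is 183,000 × 0.0075000 / (1 − 1.0075000^−180) = $1,856.11.
Offer 2: at 7.75% the monthly rate is 0.0064583, so the payment is 183,000 × 0.0064583 / (1 − 1.0064583^−180) = $1,722.53.
Monthly savings = $1,856.11 − $1,722.53 = $133.58.
Break-even = $1,300.00 / $133.58 = 9.73 → 10 months.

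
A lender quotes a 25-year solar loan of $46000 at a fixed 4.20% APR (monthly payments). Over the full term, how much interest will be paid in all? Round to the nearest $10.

$28,370

Monthly rate = 4.2%/12 = 0.0035000; payment = 46,000 × 0.0035000 / (1 − (1+0.0035000)^−300) = $247.91.
Total paid = 300 × $247.91 = $74,373.00; interest = $74,373.00 − $46,000 = $28,373.00.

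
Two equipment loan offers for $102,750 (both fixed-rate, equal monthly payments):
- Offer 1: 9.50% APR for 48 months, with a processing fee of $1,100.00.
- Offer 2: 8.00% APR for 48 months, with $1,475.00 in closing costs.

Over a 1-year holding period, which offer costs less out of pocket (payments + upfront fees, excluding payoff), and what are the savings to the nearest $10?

Offer 2 by $500

Offer 1: at 9.50% the monthly rate is 0.0079167, so the payment is 102,750 × 0.0079167 / (1 − 1.0079167^−48) = $2,581.40.
Offer 2: at 8.00% the monthly rate is 0.0066667, so the payment is 102,750 × 0.0066667 / (1 − 1.0066667^−48) = $2,508.43.
Over 12 months: Offer 1 costs 12 × $2,581.40 + $1,100.00 = $32,076.80; Offer 2 costs 12 × $2,508.43 + $1,475.00 = $31,576.16.
Offer 2 is cheaper by $32,076.80 − $31,576.16 = $500.64.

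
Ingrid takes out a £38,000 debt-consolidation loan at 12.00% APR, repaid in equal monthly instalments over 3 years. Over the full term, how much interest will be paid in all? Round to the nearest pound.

£7,437

At 12.00% the monthly rate is 0.0100000, so the payment is 38,000 × 0.0100000 / (1 − 1.0100000^−36) = £1,262.14.
Total paid = 36 × £1,262.14 = £45,437.04; interest = £45,437.04 − £38,000 = £7,437.04.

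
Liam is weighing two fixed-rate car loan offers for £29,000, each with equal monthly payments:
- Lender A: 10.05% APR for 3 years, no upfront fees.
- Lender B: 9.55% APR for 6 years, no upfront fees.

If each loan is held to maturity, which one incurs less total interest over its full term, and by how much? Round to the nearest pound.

Lender A: at 10.05% the monthly rate is 0.0083750, so the payment is 29,000 × 0.0083750 / (1 − 1.0083750^−36) = £936.43.
Total interest on Lender A = 36 × £936.43 − £29,000 = £4,711.48.
Lender B: at 9.55% the monthly rate is 0.0079583, so the payment is 29,000 × 0.0079583 / (1 − 1.0079583^−72) = £530.69.
Total interest on Lender B = 72 × £530.69 − £29,000 = £9,209.68.
Lender A is lower by £4,498.20.

Lender A by £4,498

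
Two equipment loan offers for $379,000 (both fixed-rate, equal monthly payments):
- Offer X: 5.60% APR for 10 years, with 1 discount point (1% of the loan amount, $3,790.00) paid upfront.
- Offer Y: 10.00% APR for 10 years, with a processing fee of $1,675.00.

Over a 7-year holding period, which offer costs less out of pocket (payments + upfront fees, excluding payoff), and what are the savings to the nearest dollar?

Offer X by $71,516

Offer X: monthly rate = 5.6%/12 = 0.0046667; payment = 379,000 × 0.0046667 / (1 − (1+0.0046667)^−120) = $4,131.95.
Offer Y: at 10.00% the monthly rate is 0.0083333, so the payment is 379,000 × 0.0083333 / (1 − 1.0083333^−120) = $5,008.51.
Over 84 months: Offer X costs 84 × $4,131.95 + $3,790.00 = $350,873.80; Offer Y costs 84 × $5,008.51 + $1,675.00 = $422,389.84.
Offer X is cheaper by $422,389.84 − $350,873.80 = $71,516.04.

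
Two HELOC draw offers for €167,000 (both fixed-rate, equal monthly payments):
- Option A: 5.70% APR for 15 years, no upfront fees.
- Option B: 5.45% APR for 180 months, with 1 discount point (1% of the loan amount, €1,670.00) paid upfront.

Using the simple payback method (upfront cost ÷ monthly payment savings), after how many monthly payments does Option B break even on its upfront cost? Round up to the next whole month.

76 months

Option A: at 5.70% the monthly rate is 0.0047500, so the payment is 167,000 × 0.0047500 / (1 − 1.0047500^−180) = €1,382.32.
Option B: monthly rate = 5.45%/12 = 0.0045417; payment = 167,000 × 0.0045417 / (1 − (1+0.0045417)^−180) = €1,360.10.
Monthly savings = €1,382.32 − €1,360.10 = €22.22.
Break-even = €1,670.00 / €22.22 = 75.16 → 76 months.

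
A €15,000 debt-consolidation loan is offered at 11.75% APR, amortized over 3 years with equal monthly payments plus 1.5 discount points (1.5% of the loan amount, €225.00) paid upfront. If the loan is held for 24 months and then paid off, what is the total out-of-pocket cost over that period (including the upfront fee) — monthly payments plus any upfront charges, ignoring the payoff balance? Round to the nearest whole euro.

€12,139

At 11.75% the monthly rate is 0.0097917, so the payment is 15,000 × 0.0097917 / (1 − 1.0097917^−36) = €496.43.
Total outlay = 24 × €496.43 + €225.00 = €12,139.32.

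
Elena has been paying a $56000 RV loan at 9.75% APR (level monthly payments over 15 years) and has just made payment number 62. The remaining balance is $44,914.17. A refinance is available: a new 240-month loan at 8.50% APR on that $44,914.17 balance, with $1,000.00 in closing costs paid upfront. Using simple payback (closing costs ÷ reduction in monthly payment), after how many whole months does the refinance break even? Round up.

Current payment = 56,000 × 9.75%/12 / (1 − (1+0.0081250)^−180) = $593.24.
Refinanced payment = 44,914.17 × 0.0070833 / (1 − (1+0.0070833)^−240) = $389.78.
Monthly savings = $593.24 − $389.78 = $203.46.
Break-even = $1,000.00 / $203.46 = 4.91 → 5 months.

5 months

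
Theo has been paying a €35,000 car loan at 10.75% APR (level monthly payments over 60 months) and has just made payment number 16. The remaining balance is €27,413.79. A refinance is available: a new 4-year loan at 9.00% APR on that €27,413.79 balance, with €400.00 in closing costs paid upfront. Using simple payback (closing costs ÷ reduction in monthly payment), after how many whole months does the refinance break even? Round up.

6 months

Current payment = 35,000 × 10.75%/12 / (1 − (1+0.0089583)^−60) = €756.63.
Refinanced payment = 27,413.79 × 0.0075000 / (1 − (1+0.0075000)^−48) = €682.19.
Monthly savings = €756.63 − €682.19 = €74.44.
Break-even = €400.00 / €74.44 = 5.37 → 6 months.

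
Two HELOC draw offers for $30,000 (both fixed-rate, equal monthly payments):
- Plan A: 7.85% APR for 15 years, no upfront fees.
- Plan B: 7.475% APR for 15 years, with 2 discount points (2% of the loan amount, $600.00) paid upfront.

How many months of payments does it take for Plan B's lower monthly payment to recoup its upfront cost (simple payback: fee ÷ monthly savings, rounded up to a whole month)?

Plan A: at 7.85% the monthly rate is 0.0065417, so the payment is 30,000 × 0.0065417 / (1 − 1.0065417^−180) = $284.10.
Plan B: at 7.475% the monthly rate is 0.0062292, so the payment is 30,000 × 0.0062292 / (1 − 1.0062292^−180) = $277.68.
Monthly savings = $284.10 − $277.68 = $6.42.
Break-even = $600.00 / $6.42 = 93.46 → 94 months.

94 months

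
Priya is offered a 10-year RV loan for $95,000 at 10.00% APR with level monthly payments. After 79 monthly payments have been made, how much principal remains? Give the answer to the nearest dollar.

With monthly rate i = 10%/12 = 0.0083333, the balance after k of n payments is P · [(1+i)^n − (1+i)^k] / [(1+i)^n − 1].
(1+0.0083333)^120 = 2.70704149 and (1+0.0083333)^79 = 1.92630839, so the balance is 95,000 × (2.70704149 − 1.92630839) / (2.70704149 − 1) = $43,449.23.

$43,449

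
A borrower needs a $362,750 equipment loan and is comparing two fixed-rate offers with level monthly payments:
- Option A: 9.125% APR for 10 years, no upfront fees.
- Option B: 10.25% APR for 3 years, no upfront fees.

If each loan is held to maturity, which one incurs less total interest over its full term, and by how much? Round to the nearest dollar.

Option A: at 9.125% the monthly rate is 0.0076042, so the payment is 362,750 × 0.0076042 / (1 − 1.0076042^−120) = $4,619.74.
Total interest on Option A = 120 × $4,619.74 − $362,750 = $191,618.80.
Option B: at 10.25% the monthly rate is 0.0085417, so the payment is 362,750 × 0.0085417 / (1 − 1.0085417^−36) = $11,747.55.
Total interest on Option B = 36 × $11,747.55 − $362,750 = $60,161.80.
Option B is lower by $131,457.00.

Option B by $131,457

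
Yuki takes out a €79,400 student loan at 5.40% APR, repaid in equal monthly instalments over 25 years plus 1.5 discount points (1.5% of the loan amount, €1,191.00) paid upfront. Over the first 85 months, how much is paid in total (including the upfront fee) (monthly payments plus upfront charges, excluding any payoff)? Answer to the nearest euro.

At 5.40% the monthly rate is 0.0045000, so the payment is 79,400 × 0.0045000 / (1 − 1.0045000^−300) = €482.86.
Total outlay = 85 × €482.86 + €1,191.00 = €42,234.10.

€42,234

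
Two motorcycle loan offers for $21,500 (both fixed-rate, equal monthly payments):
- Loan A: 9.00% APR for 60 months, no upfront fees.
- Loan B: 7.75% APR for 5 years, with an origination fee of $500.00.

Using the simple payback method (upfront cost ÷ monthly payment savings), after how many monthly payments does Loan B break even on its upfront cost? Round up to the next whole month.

39 months

Loan A: at 9.00% the monthly rate is 0.0075000, so the payment is 21,500 × 0.0075000 / (1 − 1.0075000^−60) = $446.30.
Loan B: at 7.75% the monthly rate is 0.0064583, so the payment is 21,500 × 0.0064583 / (1 − 1.0064583^−60) = $433.37.
Monthly savings = $446.30 − $433.37 = $12.93.
Break-even = $500.00 / $12.93 = 38.67 → 39 months.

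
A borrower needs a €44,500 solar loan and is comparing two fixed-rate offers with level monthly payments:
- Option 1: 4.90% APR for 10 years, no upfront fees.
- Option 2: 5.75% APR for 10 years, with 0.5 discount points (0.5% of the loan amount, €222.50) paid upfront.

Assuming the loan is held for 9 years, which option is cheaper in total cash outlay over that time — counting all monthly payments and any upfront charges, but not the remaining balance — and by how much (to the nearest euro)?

Option 1: monthly rate = 4.9%/12 = 0.0040833; payment = 44,500 × 0.0040833 / (1 − (1+0.0040833)^−120) = €469.82.
Option 2: monthly rate = 5.75%/12 = 0.0047917; payment = 44,500 × 0.0047917 / (1 − (1+0.0047917)^−120) = €488.47.
Over 108 months: Option 1 costs 108 × €469.82 = €50,740.56; Option 2 costs 108 × €488.47 + €222.50 = €52,977.26.
Option 1 is cheaper by €52,977.26 − €50,740.56 = €2,236.70.

Option 1 by €2,237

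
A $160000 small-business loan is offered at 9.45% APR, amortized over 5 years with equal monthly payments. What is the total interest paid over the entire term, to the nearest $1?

At 9.45% the monthly rate is 0.0078750, so the payment is 160,000 × 0.0078750 / (1 − 1.0078750^−60) = $3,356.39.
Total paid = 60 × $3,356.39 = $201,383.40; interest = $201,383.40 − $160,000 = $41,383.40.

$41,383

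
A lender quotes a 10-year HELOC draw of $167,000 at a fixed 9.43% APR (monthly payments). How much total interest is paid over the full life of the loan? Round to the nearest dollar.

At 9.43% the monthly rate is 0.0078583, so the payment is 167,000 × 0.0078583 / (1 − 1.0078583^−120) = $2,154.54.
Total paid = 120 × $2,154.54 = $258,544.80; interest = $258,544.80 − $167,000 = $91,544.80.

$91,545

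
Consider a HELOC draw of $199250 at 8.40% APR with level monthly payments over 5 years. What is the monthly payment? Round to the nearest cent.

$4,078.32

Monthly rate = 8.4%/12 = 0.0070000; payment = 199,250 × 0.0070000 / (1 − (1+0.0070000)^−60) = $4,078.32.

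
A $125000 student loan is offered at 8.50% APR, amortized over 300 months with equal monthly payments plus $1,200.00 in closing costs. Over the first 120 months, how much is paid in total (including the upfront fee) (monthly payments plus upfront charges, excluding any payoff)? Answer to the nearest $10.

At 8.50% the monthly rate is 0.0070833, so the payment is 125,000 × 0.0070833 / (1 − 1.0070833^−300) = $1,006.53.
Total outlay = 120 × $1,006.53 + $1,200.00 = $121,983.60.

$121,980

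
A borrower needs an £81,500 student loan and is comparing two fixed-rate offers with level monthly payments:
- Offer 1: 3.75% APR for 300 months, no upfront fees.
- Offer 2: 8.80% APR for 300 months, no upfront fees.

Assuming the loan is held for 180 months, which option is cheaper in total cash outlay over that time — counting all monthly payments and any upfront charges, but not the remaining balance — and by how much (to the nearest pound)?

Offer 1: at 3.75% the monthly rate is 0.0031250, so the payment is 81,500 × 0.0031250 / (1 − 1.0031250^−300) = £419.02.
Offer 2: at 8.80% the monthly rate is 0.0073333, so the payment is 81,500 × 0.0073333 / (1 − 1.0073333^−300) = £672.82.
Over 180 months: Offer 1 costs 180 × £419.02 = £75,423.60; Offer 2 costs 180 × £672.82 = £121,107.60.
Offer 1 is cheaper by £121,107.60 − £75,423.60 = £45,684.00.

Offer 1 by £45,684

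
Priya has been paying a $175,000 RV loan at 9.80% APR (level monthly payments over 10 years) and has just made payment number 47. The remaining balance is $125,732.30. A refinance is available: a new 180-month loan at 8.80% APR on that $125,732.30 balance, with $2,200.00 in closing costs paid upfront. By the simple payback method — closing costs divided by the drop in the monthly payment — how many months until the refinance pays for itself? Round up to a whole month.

Current payment = 175,000 × 9.8%/12 / (1 − (1+0.0081667)^−120) = $2,293.30.
Refinanced payment = 125,732.30 × 0.0073333 / (1 − (1+0.0073333)^−180) = $1,260.35.
Monthly savings = $2,293.30 − $1,260.35 = $1,032.95.
Break-even = $2,200.00 / $1,032.95 = 2.13 → 3 months.

3 months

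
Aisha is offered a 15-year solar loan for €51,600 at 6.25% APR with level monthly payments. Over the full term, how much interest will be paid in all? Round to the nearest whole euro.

€28,037

At 6.25% the monthly rate is 0.0052083, so the payment is 51,600 × 0.0052083 / (1 − 1.0052083^−180) = €442.43.
Total paid = 180 × €442.43 = €79,637.40; interest = €79,637.40 − €51,600 = €28,037.40.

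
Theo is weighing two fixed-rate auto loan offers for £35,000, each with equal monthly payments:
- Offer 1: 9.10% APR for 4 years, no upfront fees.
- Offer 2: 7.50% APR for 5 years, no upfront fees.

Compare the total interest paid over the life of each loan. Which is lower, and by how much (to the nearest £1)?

Offer 1: monthly rate = 9.1%/12 = 0.0075833; payment = 35,000 × 0.0075833 / (1 − (1+0.0075833)^−48) = £872.64.
Total interest on Offer 1 = 48 × £872.64 − £35,000 = £6,886.72.
Offer 2: at 7.50% the monthly rate is 0.0062500, so the payment is 35,000 × 0.0062500 / (1 − 1.0062500^−60) = £701.33.
Total interest on Offer 2 = 60 × £701.33 − £35,000 = £7,079.80.
Offer 1 is lower by £193.08.

Offer 1 by £193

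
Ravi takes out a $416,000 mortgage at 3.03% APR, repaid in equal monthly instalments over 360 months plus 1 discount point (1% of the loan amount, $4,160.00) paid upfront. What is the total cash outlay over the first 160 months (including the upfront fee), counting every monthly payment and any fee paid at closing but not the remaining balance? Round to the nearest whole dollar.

$285,858

At 3.03% the monthly rate is 0.0025250, so the payment is 416,000 × 0.0025250 / (1 − 1.0025250^−360) = $1,760.61.
Total outlay = 160 × $1,760.61 + $4,160.00 = $285,857.60.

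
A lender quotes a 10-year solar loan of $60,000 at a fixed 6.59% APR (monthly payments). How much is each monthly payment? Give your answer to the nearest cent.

$684.04

At 6.59% the monthly rate is 0.0054917, so the payment is 60,000 × 0.0054917 / (1 − 1.0054917^−120) = $684.04.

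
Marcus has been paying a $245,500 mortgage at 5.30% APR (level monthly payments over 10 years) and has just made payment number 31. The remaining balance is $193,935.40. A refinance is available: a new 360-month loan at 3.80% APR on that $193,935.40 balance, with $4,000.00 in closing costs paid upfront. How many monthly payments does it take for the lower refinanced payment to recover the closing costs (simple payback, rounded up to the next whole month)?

3 months

Current payment = 245,500 × 5.3%/12 / (1 − (1+0.0044167)^−120) = $2,640.06.
Refinanced payment = 193,935.40 × 0.0031667 / (1 − (1+0.0031667)^−360) = $903.66.
Monthly savings = $2,640.06 − $903.66 = $1,736.40.
Break-even = $4,000.00 / $1,736.40 = 2.30 → 3 months.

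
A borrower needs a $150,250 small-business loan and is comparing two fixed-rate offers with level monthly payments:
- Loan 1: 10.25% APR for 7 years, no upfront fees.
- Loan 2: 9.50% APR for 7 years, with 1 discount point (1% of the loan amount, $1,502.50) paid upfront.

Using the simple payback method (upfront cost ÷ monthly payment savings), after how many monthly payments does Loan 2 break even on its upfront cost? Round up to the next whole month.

Loan 1: at 10.25% the monthly rate is 0.0085417, so the payment is 150,250 × 0.0085417 / (1 − 1.0085417^−84) = $2,513.78.
Loan 2: at 9.50% the monthly rate is 0.0079167, so the payment is 150,250 × 0.0079167 / (1 − 1.0079167^−84) = $2,455.68.
Monthly savings = $2,513.78 − $2,455.68 = $58.10.
Break-even = $1,502.50 / $58.10 = 25.86 → 26 months.

26 months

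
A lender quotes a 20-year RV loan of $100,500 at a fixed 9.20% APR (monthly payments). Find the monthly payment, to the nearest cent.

$917.19

At 9.20% the monthly rate is 0.0076667, so the payment is 100,500 × 0.0076667 / (1 − 1.0076667^−240) = $917.19.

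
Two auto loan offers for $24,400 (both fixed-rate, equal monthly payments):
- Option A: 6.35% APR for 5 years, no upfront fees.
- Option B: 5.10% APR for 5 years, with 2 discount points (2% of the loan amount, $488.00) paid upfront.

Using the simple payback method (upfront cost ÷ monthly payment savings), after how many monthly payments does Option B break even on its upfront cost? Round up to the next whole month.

35 months

Option A: at 6.35% the monthly rate is 0.0052917, so the payment is 24,400 × 0.0052917 / (1 − 1.0052917^−60) = $475.70.
Option B: at 5.10% the monthly rate is 0.0042500, so the payment is 24,400 × 0.0042500 / (1 − 1.0042500^−60) = $461.58.
Monthly savings = $475.70 − $461.58 = $14.12.
Break-even = $488.00 / $14.12 = 34.56 → 35 months.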